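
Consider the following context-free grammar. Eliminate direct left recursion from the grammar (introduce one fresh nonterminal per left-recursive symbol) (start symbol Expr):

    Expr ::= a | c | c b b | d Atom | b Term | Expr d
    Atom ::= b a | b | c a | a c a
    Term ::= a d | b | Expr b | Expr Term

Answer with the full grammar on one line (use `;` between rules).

Expr ::= a Expr1 | c Expr1 | c b b Expr1 | d Atom Expr1 | b Term Expr1; Atom ::= b a | b | c a | a c a; Term ::= a d | b | Expr b | Expr Term; Expr1 ::= d Expr1 | ε

Directly left-recursive nonterminal: Expr.
For Expr: α = {d}, β = {a, c, c b b, d Atom, b Term}. Rewrite as Expr → β Expr1 and Expr1 → α Expr1 | ε.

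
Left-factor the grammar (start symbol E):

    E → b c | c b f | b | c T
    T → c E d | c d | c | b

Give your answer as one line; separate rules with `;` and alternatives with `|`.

E → b E' | c E''; T → b | c T'; E' → c | epsilon; E'' → b f | T; T' → E d | d | epsilon

E has alternatives sharing prefix 'b': factor to E → b E' with E' → c | ε.
E has alternatives sharing prefix 'c': factor to E → c E'' with E'' → b f | T.
T has alternatives sharing prefix 'c': factor to T → c T' with T' → E d | d | ε.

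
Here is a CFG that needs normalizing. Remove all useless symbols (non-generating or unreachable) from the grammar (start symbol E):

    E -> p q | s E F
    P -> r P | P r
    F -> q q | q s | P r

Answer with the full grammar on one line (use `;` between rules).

Generating nonterminals: {E, F}.
Reachable from E after that: {E, F}.
Removed useless symbols: {P} and every production mentioning them.

E -> p q | s E F; F -> q q | q s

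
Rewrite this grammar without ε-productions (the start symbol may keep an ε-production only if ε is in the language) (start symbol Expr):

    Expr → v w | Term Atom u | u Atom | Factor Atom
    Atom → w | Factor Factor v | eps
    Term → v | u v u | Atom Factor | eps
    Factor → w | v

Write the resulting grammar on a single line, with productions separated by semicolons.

Expr → v w | Term Atom u | Term u | Atom u | u | u Atom | Factor Atom | Factor; Atom → w | Factor Factor v; Term → v | u v u | Atom Factor | Factor; Factor → w | v

Nullable set = {Atom, Term}.
ε ∉ L(G), so no ε-production is kept.
Expand every rule over subsets of its nullable positions: Expr → Term Atom u gives Term Atom u | Term u | Atom u | u. Expr → Factor Atom gives Factor Atom | Factor. Term → Atom Factor gives Atom Factor | Factor.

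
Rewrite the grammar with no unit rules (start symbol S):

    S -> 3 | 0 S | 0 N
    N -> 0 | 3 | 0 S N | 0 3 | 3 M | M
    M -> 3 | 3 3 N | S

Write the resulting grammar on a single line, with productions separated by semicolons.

Unit pairs: M ⇒* {S}; N ⇒* {M, S}.
For each unit pair (A, B), copy every non-unit production of B to A, then drop all unit productions.

S -> 3 | 0 S | 0 N; N -> 3 | 0 S | 0 N | 0 | 0 S N | 0 3 | 3 M | 3 3 N; M -> 3 | 0 S | 0 N | 3 3 N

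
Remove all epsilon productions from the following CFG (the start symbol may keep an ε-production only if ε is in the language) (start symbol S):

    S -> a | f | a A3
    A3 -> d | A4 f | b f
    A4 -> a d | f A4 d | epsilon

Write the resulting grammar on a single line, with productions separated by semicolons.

S -> a | f | a A3; A3 -> d | A4 f | f | b f; A4 -> a d | f A4 d | f d

The nullable symbols are {A4}.
ε ∉ L(G), so no ε-production is kept.
Add the nullable-subset variants: A3 → A4 f gives A4 f | f. A4 → f A4 d gives f A4 d | f d.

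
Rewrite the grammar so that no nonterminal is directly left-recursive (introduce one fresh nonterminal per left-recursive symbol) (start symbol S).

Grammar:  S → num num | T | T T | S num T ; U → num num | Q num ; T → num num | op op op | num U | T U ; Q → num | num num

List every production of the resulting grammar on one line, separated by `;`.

Directly left-recursive nonterminals: S, T.
For S: α = {num T}, β = {num num, T, T T}. Rewrite as S → β S' and S' → α S' | ε.
For T: α = {U}, β = {num num, op op op, num U}. Rewrite as T → β T' and T' → α T' | ε.

S → num num S' | T S' | T T S'; U → num num | Q num; T → num num T' | op op op T' | num U T'; Q → num | num num; S' → num T S' | ε; T' → U T' | ε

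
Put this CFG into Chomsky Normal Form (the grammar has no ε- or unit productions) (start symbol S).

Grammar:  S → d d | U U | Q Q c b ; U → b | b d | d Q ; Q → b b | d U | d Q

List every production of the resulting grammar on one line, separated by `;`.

Introduce a nonterminal for each terminal appearing in a rule of length ≥ 2: X1 → d, X2 → c, X3 → b.
Binarize each right-hand side of length ≥ 3 by chaining fresh nonterminals (Y1, Y2, …): affected rules were S → Q Q X2 X3.

S → X1 X1 | U U | Q Y1; U → b | X3 X1 | X1 Q; Q → X3 X3 | X1 U | X1 Q; X1 → d; X2 → c; X3 → b; Y1 → Q Y2; Y2 → X2 X3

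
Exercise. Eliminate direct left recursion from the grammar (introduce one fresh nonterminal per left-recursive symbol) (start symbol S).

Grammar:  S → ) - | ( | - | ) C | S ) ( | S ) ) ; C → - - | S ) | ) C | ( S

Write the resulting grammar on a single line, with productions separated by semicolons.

S → ) - S' | ( S' | - S' | ) C S'; C → - - | S ) | ) C | ( S; S' → ) ( S' | ) ) S' | epsilon

S is directly left-recursive.
For S: α = {) (, ) )}, β = {) -, (, -, ) C}. Rewrite as S → β S' and S' → α S' | ε.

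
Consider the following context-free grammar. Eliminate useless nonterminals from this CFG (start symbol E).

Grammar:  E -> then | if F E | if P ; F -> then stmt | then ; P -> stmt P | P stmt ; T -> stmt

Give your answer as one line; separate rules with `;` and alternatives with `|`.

E -> then | if F E; F -> then stmt | then

Generating nonterminals: {E, F, T}.
Reachable from E after that: {E, F}.
Removed useless symbols: {P, T} and every production mentioning them.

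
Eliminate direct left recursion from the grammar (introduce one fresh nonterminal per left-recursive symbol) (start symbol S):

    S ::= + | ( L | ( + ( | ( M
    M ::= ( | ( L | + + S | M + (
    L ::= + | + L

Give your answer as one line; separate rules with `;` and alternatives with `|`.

S ::= + | ( L | ( + ( | ( M; M ::= ( M' | ( L M' | + + S M'; L ::= + | + L; M' ::= + ( M' | ε

Directly left-recursive nonterminal: M.
For M: α = {+ (}, β = {(, ( L, + + S}. Rewrite as M → β M' and M' → α M' | ε.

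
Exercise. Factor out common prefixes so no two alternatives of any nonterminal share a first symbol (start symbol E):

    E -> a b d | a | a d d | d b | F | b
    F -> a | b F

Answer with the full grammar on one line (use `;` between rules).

E has alternatives sharing prefix 'a': factor to E → a E' with E' → b d | ε | d d.

E -> d b | F | b | a E'; F -> a | b F; E' -> b d | epsilon | d d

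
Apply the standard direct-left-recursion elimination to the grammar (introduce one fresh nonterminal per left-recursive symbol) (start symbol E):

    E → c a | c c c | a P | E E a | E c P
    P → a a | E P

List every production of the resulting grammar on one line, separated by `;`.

E → c a E' | c c c E' | a P E'; P → a a | E P; E' → E a E' | c P E' | ε

Directly left-recursive nonterminal: E.
For E: α = {E a, c P}, β = {c a, c c c, a P}. Rewrite as E → β E' and E' → α E' | ε.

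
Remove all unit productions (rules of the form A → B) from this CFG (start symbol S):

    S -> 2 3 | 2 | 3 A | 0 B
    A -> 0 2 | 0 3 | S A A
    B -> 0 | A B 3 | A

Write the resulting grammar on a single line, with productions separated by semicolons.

S -> 2 3 | 2 | 3 A | 0 B; A -> 0 2 | 0 3 | S A A; B -> 0 | A B 3 | 0 2 | 0 3 | S A A

Unit pairs: B ⇒* {A}.
For each unit pair (A, B), copy every non-unit production of B to A, then drop all unit productions.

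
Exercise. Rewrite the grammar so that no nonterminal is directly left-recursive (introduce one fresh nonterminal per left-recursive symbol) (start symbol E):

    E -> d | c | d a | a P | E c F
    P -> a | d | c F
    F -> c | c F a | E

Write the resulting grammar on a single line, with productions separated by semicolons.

E -> d E' | c E' | d a E' | a P E'; P -> a | d | c F; F -> c | c F a | E; E' -> c F E' | ε

E is directly left-recursive.
For E: α = {c F}, β = {d, c, d a, a P}. Rewrite as E → β E' and E' → α E' | ε.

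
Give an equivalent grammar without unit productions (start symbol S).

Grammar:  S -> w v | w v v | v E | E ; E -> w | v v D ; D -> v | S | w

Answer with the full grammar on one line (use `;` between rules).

Unit pairs: D ⇒* {E, S}; S ⇒* {E}.
For each unit pair (A, B), copy every non-unit production of B to A, then drop all unit productions.

S -> w | v v D | w v | w v v | v E; E -> w | v v D; D -> w v | w v v | v E | w | v v D | v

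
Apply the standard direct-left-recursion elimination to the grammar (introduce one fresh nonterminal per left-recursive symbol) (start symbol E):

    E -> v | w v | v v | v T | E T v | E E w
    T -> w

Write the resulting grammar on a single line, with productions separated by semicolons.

E -> v E' | w v E' | v v E' | v T E'; T -> w; E' -> T v E' | E w E' | ε

Left recursion appears on E.
For E: α = {T v, E w}, β = {v, w v, v v, v T}. Rewrite as E → β E' and E' → α E' | ε.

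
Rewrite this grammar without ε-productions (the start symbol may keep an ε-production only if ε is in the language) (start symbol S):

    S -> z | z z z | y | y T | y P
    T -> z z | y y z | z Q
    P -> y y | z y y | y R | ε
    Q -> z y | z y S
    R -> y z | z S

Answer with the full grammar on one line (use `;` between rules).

Nullable set = {P}.
ε ∉ L(G), so no ε-production is kept.

S -> z | z z z | y | y T | y P; T -> z z | y y z | z Q; P -> y y | z y y | y R; Q -> z y | z y S; R -> y z | z S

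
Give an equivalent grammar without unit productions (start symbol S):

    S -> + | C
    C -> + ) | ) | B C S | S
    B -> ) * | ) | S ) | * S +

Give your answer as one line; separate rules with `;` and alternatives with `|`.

Unit pairs: C ⇒* {S}; S ⇒* {C}.
Replace each nonterminal's rules with the union of the non-unit rules of every nonterminal it unit-derives.

S -> + ) | ) | B C S | +; C -> + ) | ) | B C S | +; B -> ) * | ) | S ) | * S +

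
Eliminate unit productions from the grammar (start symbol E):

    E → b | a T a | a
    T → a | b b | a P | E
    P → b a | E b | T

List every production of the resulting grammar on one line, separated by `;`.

E → b | a T a | a; T → b | a T a | a | b b | a P; P → b | a T a | a | b a | E b | b b | a P

Unit pairs: P ⇒* {E, T}; T ⇒* {E}.
For each unit pair (A, B), copy every non-unit production of B to A, then drop all unit productions.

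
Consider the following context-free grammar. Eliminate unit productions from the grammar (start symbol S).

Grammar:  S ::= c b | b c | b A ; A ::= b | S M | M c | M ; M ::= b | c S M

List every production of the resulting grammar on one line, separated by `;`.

S ::= c b | b c | b A; A ::= b | S M | M c | c S M; M ::= b | c S M

Unit pairs: A ⇒* {M}.
For every A with A ⇒* B via unit rules, add B's non-unit alternatives to A; then delete every rule of the form X → Y.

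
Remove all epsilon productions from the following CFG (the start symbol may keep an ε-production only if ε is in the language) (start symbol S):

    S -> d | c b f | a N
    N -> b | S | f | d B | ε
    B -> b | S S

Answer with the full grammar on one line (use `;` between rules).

S -> d | c b f | a N | a; N -> b | S | f | d B; B -> b | S S

Nullable set = {N}.
ε ∉ L(G), so no ε-production is kept.
Expand every rule over subsets of its nullable positions: S → a N gives a N | a.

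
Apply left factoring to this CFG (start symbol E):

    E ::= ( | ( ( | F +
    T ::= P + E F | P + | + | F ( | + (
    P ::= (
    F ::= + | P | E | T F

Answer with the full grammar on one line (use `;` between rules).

E ::= F + | ( E'; T ::= F ( | P + T' | + T''; P ::= (; F ::= + | P | E | T F; E' ::= ε | (; T' ::= E F | ε; T'' ::= ε | (

E has alternatives sharing prefix '(': factor to E → ( E' with E' → ε | (.
T has alternatives sharing prefix 'P +': factor to T → P + T' with T' → E F | ε.
T has alternatives sharing prefix '+': factor to T → + T'' with T'' → ε | (.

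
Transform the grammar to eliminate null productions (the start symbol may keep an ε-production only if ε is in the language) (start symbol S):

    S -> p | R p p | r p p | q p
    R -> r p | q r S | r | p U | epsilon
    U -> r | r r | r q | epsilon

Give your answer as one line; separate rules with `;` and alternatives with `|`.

Nullable set = {R, U}.
ε ∉ L(G), so no ε-production is kept.
Add the nullable-subset variants: S → R p p gives R p p | p p. R → p U gives p U | p.

S -> p | R p p | p p | r p p | q p; R -> r p | q r S | r | p U | p; U -> r | r r | r q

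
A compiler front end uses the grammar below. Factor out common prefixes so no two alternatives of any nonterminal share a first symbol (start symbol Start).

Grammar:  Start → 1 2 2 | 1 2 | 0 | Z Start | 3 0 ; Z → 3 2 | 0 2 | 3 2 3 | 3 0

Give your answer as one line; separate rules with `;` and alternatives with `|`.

Start → 0 | Z Start | 3 0 | 1 2 Start1; Z → 0 2 | 3 Z1; Start1 → 2 | ε; Z1 → 0 | 2 Z11; Z11 → ε | 3

Start has alternatives sharing prefix '1 2': factor to Start → 1 2 Start1 with Start1 → 2 | ε.
Z has alternatives sharing prefix '3': factor to Z → 3 Z1 with Z1 → 2 | 2 3 | 0.
Z1 has alternatives sharing prefix '2': factor to Z1 → 2 Z11 with Z11 → ε | 3.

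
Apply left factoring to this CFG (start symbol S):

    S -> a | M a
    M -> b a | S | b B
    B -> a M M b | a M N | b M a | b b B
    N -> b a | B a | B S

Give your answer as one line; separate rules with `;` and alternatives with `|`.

S -> a | M a; M -> S | b M'; B -> a M B' | b B''; N -> b a | B N'; M' -> a | B; B' -> M b | N; B'' -> M a | b B; N' -> a | S

M has alternatives sharing prefix 'b': factor to M → b M' with M' → a | B.
B has alternatives sharing prefix 'a M': factor to B → a M B' with B' → M b | N.
B has alternatives sharing prefix 'b': factor to B → b B'' with B'' → M a | b B.
N has alternatives sharing prefix 'B': factor to N → B N' with N' → a | S.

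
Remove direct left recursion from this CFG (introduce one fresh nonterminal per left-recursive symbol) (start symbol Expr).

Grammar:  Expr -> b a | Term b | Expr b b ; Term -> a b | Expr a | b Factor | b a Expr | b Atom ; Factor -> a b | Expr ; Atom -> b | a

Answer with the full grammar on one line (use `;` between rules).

Expr -> b a Expr1 | Term b Expr1; Term -> a b | Expr a | b Factor | b a Expr | b Atom; Factor -> a b | Expr; Atom -> b | a; Expr1 -> b b Expr1 | ε

Expr is directly left-recursive.
For Expr: α = {b b}, β = {b a, Term b}. Rewrite as Expr → β Expr1 and Expr1 → α Expr1 | ε.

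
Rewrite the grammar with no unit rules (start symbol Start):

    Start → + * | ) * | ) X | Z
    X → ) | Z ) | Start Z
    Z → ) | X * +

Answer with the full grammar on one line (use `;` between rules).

Unit pairs: Start ⇒* {Z}.
For every A with A ⇒* B via unit rules, add B's non-unit alternatives to A; then delete every rule of the form X → Y.

Start → ) | X * + | + * | ) * | ) X; X → ) | Z ) | Start Z; Z → ) | X * +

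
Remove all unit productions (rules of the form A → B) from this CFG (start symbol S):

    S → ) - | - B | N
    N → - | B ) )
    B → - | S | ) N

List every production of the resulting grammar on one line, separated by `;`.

S → ) - | - B | - | B ) ); N → - | B ) ); B → - | ) N | ) - | - B | B ) )

Unit pairs: B ⇒* {N, S}; S ⇒* {N}.
For each unit pair (A, B), copy every non-unit production of B to A, then drop all unit productions.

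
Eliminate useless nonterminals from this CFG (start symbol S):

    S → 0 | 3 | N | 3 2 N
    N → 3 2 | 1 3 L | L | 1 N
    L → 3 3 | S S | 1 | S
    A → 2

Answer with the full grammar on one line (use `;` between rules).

S → 0 | 3 | N | 3 2 N; N → 3 2 | 1 3 L | L | 1 N; L → 3 3 | S S | 1 | S

Generating nonterminals: {A, L, N, S}.
Reachable from S after that: {L, N, S}.
Removed useless symbols: {A} and every production mentioning them.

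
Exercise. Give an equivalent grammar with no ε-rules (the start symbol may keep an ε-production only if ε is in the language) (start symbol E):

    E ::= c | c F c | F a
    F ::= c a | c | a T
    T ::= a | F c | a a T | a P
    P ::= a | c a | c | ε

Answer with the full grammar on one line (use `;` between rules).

E ::= c | c F c | F a; F ::= c a | c | a T; T ::= a | F c | a a T | a P; P ::= a | c a | c

Nullable nonterminals: {P}.
ε ∉ L(G), so no ε-production is kept.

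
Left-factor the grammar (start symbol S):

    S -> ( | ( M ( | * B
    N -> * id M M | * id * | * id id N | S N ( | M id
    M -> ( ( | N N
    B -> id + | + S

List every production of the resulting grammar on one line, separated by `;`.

S -> * B | ( S'; N -> S N ( | M id | * id N'; M -> ( ( | N N; B -> id + | + S; S' -> ε | M (; N' -> M M | * | id N

S has alternatives sharing prefix '(': factor to S → ( S' with S' → ε | M (.
N has alternatives sharing prefix '* id': factor to N → * id N' with N' → M M | * | id N.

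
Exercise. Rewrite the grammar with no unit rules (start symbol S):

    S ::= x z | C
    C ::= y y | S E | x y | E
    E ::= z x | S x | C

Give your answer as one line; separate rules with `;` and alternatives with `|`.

Unit pairs: C ⇒* {E}; E ⇒* {C}; S ⇒* {C, E}.
Replace each nonterminal's rules with the union of the non-unit rules of every nonterminal it unit-derives.

S ::= z x | S x | y y | S E | x y | x z; C ::= z x | S x | y y | S E | x y; E ::= z x | S x | y y | S E | x y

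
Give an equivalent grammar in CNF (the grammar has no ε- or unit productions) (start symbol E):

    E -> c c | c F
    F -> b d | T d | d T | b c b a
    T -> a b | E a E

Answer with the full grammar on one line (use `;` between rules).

Introduce a nonterminal for each terminal appearing in a rule of length ≥ 2: X1 → c, X2 → b, X3 → d, X4 → a.
Binarize each right-hand side of length ≥ 3 by chaining fresh nonterminals (Y1, Y2, …): affected rules were F → X2 X1 X2 X4; T → E X4 E.

E -> X1 X1 | X1 F; F -> X2 X3 | T X3 | X3 T | X2 Y1; T -> X4 X2 | E Y3; X1 -> c; X2 -> b; X3 -> d; X4 -> a; Y1 -> X1 Y2; Y2 -> X2 X4; Y3 -> X4 E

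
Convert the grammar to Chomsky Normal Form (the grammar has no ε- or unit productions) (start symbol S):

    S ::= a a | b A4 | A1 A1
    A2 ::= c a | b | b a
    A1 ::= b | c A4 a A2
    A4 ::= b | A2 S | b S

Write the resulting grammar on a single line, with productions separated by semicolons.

S ::= X1 X1 | X2 A4 | A1 A1; A2 ::= X3 X1 | b | X2 X1; A1 ::= b | X3 Y1; A4 ::= b | A2 S | X2 S; X1 ::= a; X2 ::= b; X3 ::= c; Y1 ::= A4 Y2; Y2 ::= X1 A2

Introduce a nonterminal for each terminal appearing in a rule of length ≥ 2: X1 → a, X2 → b, X3 → c.
Binarize each right-hand side of length ≥ 3 by chaining fresh nonterminals (Y1, Y2, …): affected rules were A1 → X3 A4 X1 A2.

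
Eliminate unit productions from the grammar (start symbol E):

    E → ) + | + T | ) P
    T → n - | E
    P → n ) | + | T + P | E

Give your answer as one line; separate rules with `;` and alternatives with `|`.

Unit pairs: P ⇒* {E}; T ⇒* {E}.
Replace each nonterminal's rules with the union of the non-unit rules of every nonterminal it unit-derives.

E → ) + | + T | ) P; T → ) + | + T | ) P | n -; P → ) + | + T | ) P | n ) | + | T + P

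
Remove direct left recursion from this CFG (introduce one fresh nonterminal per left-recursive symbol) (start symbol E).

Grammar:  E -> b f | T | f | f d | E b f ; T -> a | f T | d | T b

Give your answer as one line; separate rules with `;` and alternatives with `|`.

E -> b f E' | T E' | f E' | f d E'; T -> a T' | f T T' | d T'; E' -> b f E' | eps; T' -> b T' | eps

Directly left-recursive nonterminals: E, T.
For E: α = {b f}, β = {b f, T, f, f d}. Rewrite as E → β E' and E' → α E' | ε.
For T: α = {b}, β = {a, f T, d}. Rewrite as T → β T' and T' → α T' | ε.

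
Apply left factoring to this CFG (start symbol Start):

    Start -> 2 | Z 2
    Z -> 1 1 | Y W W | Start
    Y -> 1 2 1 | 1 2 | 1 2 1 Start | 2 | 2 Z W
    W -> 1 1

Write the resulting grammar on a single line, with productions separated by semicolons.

Y has alternatives sharing prefix '1 2': factor to Y → 1 2 Y1 with Y1 → 1 | ε | 1 Start.
Y has alternatives sharing prefix '2': factor to Y → 2 Y2 with Y2 → ε | Z W.
Y1 has alternatives sharing prefix '1': factor to Y1 → 1 Y11 with Y11 → ε | Start.

Start -> 2 | Z 2; Z -> 1 1 | Y W W | Start; Y -> 1 2 Y1 | 2 Y2; W -> 1 1; Y1 -> eps | 1 Y11; Y2 -> eps | Z W; Y11 -> eps | Start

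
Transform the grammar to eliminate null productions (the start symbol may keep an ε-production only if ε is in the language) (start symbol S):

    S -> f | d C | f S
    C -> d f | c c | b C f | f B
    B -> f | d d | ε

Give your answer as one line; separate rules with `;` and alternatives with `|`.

The nullable symbols are {B}.
ε ∉ L(G), so no ε-production is kept.
For each production, add variants omitting each subset of nullable occurrences: C → f B gives f B | f.

S -> f | d C | f S; C -> d f | c c | b C f | f B | f; B -> f | d d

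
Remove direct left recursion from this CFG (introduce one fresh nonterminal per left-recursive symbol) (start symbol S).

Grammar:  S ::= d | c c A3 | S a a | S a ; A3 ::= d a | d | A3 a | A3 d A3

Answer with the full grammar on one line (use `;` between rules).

Left recursion appears on S, A3.
For S: α = {a a, a}, β = {d, c c A3}. Rewrite as S → β S' and S' → α S' | ε.
For A3: α = {a, d A3}, β = {d a, d}. Rewrite as A3 → β A3' and A3' → α A3' | ε.

S ::= d S' | c c A3 S'; A3 ::= d a A3' | d A3'; S' ::= a a S' | a S' | ε; A3' ::= a A3' | d A3 A3' | ε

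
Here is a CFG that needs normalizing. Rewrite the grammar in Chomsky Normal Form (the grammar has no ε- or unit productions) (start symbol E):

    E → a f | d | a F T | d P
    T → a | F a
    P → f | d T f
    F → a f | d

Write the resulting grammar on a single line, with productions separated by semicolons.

E → X1 X2 | d | X1 Y1 | X3 P; T → a | F X1; P → f | X3 Y2; F → X1 X2 | d; X1 → a; X2 → f; X3 → d; Y1 → F T; Y2 → T X2

Introduce a nonterminal for each terminal appearing in a rule of length ≥ 2: X1 → a, X2 → f, X3 → d.
Binarize each right-hand side of length ≥ 3 by chaining fresh nonterminals (Y1, Y2, …): affected rules were E → X1 F T; P → X3 T X2.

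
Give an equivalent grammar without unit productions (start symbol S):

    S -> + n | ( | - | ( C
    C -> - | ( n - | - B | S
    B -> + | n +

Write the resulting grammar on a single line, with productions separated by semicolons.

S -> + n | ( | - | ( C; C -> - | ( n - | - B | + n | ( | ( C; B -> + | n +

Unit pairs: C ⇒* {S}.
For each unit pair (A, B), copy every non-unit production of B to A, then drop all unit productions.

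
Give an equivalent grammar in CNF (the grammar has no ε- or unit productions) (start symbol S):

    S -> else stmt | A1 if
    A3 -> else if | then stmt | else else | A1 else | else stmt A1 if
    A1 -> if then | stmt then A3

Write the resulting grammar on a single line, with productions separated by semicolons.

Introduce a nonterminal for each terminal appearing in a rule of length ≥ 2: X1 → else, X2 → stmt, X3 → if, X4 → then.
Binarize each right-hand side of length ≥ 3 by chaining fresh nonterminals (Y1, Y2, …): affected rules were A3 → X1 X2 A1 X3; A1 → X2 X4 A3.

S -> X1 X2 | A1 X3; A3 -> X1 X3 | X4 X2 | X1 X1 | A1 X1 | X1 Y1; A1 -> X3 X4 | X2 Y3; X1 -> else; X2 -> stmt; X3 -> if; X4 -> then; Y1 -> X2 Y2; Y2 -> A1 X3; Y3 -> X4 A3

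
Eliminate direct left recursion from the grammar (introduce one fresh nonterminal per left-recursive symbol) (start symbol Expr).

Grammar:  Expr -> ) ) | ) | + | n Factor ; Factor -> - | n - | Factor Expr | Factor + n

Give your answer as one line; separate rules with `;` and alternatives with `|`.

Expr -> ) ) | ) | + | n Factor; Factor -> - Factor1 | n - Factor1; Factor1 -> Expr Factor1 | + n Factor1 | ε

Directly left-recursive nonterminal: Factor.
For Factor: α = {Expr, + n}, β = {-, n -}. Rewrite as Factor → β Factor1 and Factor1 → α Factor1 | ε.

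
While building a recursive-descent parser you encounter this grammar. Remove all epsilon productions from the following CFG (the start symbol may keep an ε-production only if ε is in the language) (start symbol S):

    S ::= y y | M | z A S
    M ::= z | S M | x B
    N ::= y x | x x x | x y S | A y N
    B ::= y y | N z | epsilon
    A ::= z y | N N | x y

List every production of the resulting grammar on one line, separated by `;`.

S ::= y y | M | z A S; M ::= z | S M | x B | x; N ::= y x | x x x | x y S | A y N; B ::= y y | N z; A ::= z y | N N | x y

The nullable symbols are {B}.
ε ∉ L(G), so no ε-production is kept.
Add the nullable-subset variants: M → x B gives x B | x.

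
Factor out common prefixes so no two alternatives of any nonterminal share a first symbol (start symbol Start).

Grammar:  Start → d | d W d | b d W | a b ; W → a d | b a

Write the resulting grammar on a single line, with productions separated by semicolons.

Start → b d W | a b | d Start1; W → a d | b a; Start1 → ε | W d

Start has alternatives sharing prefix 'd': factor to Start → d Start1 with Start1 → ε | W d.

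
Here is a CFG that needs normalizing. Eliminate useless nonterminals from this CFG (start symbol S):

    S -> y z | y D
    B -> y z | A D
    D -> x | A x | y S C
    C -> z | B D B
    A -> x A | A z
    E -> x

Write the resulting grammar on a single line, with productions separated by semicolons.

Generating nonterminals: {B, C, D, E, S}.
Reachable from S after that: {B, C, D, S}.
Removed useless symbols: {A, E} and every production mentioning them.

S -> y z | y D; B -> y z; D -> x | y S C; C -> z | B D B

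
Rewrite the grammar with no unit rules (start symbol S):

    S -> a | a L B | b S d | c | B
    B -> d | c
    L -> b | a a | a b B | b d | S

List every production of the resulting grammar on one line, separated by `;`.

Unit pairs: L ⇒* {B, S}; S ⇒* {B}.
For each unit pair (A, B), copy every non-unit production of B to A, then drop all unit productions.

S -> d | c | a | a L B | b S d; B -> d | c; L -> b | a a | a b B | b d | d | c | a | a L B | b S d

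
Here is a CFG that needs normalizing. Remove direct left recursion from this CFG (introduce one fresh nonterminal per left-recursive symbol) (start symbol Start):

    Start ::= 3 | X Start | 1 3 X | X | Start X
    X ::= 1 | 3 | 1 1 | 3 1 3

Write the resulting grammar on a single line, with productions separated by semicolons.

Left recursion appears on Start.
For Start: α = {X}, β = {3, X Start, 1 3 X, X}. Rewrite as Start → β Start1 and Start1 → α Start1 | ε.

Start ::= 3 Start1 | X Start Start1 | 1 3 X Start1 | X Start1; X ::= 1 | 3 | 1 1 | 3 1 3; Start1 ::= X Start1 | epsilon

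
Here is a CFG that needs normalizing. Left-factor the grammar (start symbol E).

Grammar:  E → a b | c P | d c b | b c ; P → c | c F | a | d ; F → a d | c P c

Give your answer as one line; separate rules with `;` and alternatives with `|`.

P has alternatives sharing prefix 'c': factor to P → c P' with P' → ε | F.

E → a b | c P | d c b | b c; P → a | d | c P'; F → a d | c P c; P' → epsilon | F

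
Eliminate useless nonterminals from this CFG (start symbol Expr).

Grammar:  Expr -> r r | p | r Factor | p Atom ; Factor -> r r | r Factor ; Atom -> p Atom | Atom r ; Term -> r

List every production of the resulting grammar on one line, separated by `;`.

Expr -> r r | p | r Factor; Factor -> r r | r Factor

Generating nonterminals: {Expr, Factor, Term}.
Reachable from Expr after that: {Expr, Factor}.
Removed useless symbols: {Atom, Term} and every production mentioning them.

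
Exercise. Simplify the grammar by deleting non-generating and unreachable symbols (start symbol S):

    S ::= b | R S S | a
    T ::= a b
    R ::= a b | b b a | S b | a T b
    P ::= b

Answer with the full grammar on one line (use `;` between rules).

S ::= b | R S S | a; T ::= a b; R ::= a b | b b a | S b | a T b

Generating nonterminals: {P, R, S, T}.
Reachable from S after that: {R, S, T}.
Removed useless symbols: {P} and every production mentioning them.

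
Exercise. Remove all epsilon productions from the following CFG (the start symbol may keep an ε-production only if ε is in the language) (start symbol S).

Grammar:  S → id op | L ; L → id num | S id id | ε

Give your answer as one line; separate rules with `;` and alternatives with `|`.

S → id op | L | ε; L → id num | S id id | id id

Nullable nonterminals: {L, S}.
ε ∈ L(G) since S is nullable, so keep S → ε.
For each production, add variants omitting each subset of nullable occurrences: L → S id id gives S id id | id id.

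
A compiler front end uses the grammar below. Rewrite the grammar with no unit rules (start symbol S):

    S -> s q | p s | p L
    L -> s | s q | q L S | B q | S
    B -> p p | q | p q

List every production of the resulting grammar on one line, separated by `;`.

S -> s q | p s | p L; L -> s | s q | q L S | B q | p s | p L; B -> p p | q | p q

Unit pairs: L ⇒* {S}.
For each unit pair (A, B), copy every non-unit production of B to A, then drop all unit productions.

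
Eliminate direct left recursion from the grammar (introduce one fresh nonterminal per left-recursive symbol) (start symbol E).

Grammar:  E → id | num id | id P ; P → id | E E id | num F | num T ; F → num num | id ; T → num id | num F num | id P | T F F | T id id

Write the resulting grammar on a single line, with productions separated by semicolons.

Left recursion appears on T.
For T: α = {F F, id id}, β = {num id, num F num, id P}. Rewrite as T → β T' and T' → α T' | ε.

E → id | num id | id P; P → id | E E id | num F | num T; F → num num | id; T → num id T' | num F num T' | id P T'; T' → F F T' | id id T' | eps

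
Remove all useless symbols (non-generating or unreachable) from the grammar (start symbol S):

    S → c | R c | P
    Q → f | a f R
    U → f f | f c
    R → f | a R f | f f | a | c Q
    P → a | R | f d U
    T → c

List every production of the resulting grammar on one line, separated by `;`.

Generating nonterminals: {P, Q, R, S, T, U}.
Reachable from S after that: {P, Q, R, S, U}.
Removed useless symbols: {T} and every production mentioning them.

S → c | R c | P; Q → f | a f R; U → f f | f c; R → f | a R f | f f | a | c Q; P → a | R | f d U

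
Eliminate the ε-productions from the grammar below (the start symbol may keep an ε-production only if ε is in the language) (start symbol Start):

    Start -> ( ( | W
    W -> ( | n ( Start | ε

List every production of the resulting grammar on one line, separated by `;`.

Start -> ( ( | W | ε; W -> ( | n ( Start | n (

Nullable nonterminals: {Start, W}.
ε ∈ L(G) since Start is nullable, so keep Start → ε.
Expand every rule over subsets of its nullable positions: W → n ( Start gives n ( Start | n (.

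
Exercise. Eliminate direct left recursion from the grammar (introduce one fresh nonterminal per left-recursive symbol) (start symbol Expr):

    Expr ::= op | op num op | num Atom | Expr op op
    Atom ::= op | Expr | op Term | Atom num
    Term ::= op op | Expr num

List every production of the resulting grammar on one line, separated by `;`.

Expr ::= op Expr1 | op num op Expr1 | num Atom Expr1; Atom ::= op Atom1 | Expr Atom1 | op Term Atom1; Term ::= op op | Expr num; Expr1 ::= op op Expr1 | ε; Atom1 ::= num Atom1 | ε

Directly left-recursive nonterminals: Expr, Atom.
For Expr: α = {op op}, β = {op, op num op, num Atom}. Rewrite as Expr → β Expr1 and Expr1 → α Expr1 | ε.
For Atom: α = {num}, β = {op, Expr, op Term}. Rewrite as Atom → β Atom1 and Atom1 → α Atom1 | ε.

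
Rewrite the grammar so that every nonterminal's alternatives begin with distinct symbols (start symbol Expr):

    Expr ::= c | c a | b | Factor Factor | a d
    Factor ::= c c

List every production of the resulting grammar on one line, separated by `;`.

Expr ::= b | Factor Factor | a d | c Expr1; Factor ::= c c; Expr1 ::= ε | a

Expr has alternatives sharing prefix 'c': factor to Expr → c Expr1 with Expr1 → ε | a.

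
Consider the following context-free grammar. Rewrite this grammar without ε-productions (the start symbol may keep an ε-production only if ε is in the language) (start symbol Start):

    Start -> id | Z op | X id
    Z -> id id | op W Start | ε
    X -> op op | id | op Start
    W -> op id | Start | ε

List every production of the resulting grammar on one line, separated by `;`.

Start -> id | Z op | op | X id; Z -> id id | op W Start | op Start; X -> op op | id | op Start; W -> op id | Start

Nullable nonterminals: {W, Z}.
ε ∉ L(G), so no ε-production is kept.
Expand every rule over subsets of its nullable positions: Start → Z op gives Z op | op. Z → op W Start gives op W Start | op Start.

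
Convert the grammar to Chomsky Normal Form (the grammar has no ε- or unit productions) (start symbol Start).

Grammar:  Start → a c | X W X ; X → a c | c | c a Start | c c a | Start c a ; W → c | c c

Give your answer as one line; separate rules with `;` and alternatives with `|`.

Start → X1 X2 | X Y1; X → X1 X2 | c | X2 Y2 | X2 Y3 | Start Y4; W → c | X2 X2; X1 → a; X2 → c; Y1 → W X; Y2 → X1 Start; Y3 → X2 X1; Y4 → X2 X1

Introduce a nonterminal for each terminal appearing in a rule of length ≥ 2: X1 → a, X2 → c.
Binarize each right-hand side of length ≥ 3 by chaining fresh nonterminals (Y1, Y2, …): affected rules were Start → X W X; X → X2 X1 Start; X → X2 X2 X1; X → Start X2 X1.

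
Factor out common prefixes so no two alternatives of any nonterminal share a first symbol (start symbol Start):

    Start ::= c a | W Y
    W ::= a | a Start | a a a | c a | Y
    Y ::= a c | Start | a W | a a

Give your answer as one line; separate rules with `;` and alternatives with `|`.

Start ::= c a | W Y; W ::= c a | Y | a W1; Y ::= Start | a Y1; W1 ::= ε | Start | a a; Y1 ::= c | W | a

W has alternatives sharing prefix 'a': factor to W → a W1 with W1 → ε | Start | a a.
Y has alternatives sharing prefix 'a': factor to Y → a Y1 with Y1 → c | W | a.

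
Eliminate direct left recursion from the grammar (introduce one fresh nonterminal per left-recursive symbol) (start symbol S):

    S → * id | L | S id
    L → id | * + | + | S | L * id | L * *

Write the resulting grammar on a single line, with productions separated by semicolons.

S → * id S' | L S'; L → id L' | * + L' | + L' | S L'; S' → id S' | ε; L' → * id L' | * * L' | ε

Left recursion appears on S, L.
For S: α = {id}, β = {* id, L}. Rewrite as S → β S' and S' → α S' | ε.
For L: α = {* id, * *}, β = {id, * +, +, S}. Rewrite as L → β L' and L' → α L' | ε.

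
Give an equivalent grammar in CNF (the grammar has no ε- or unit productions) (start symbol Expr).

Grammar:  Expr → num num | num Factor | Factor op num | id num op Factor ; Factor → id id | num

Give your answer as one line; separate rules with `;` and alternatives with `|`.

Expr → X1 X1 | X1 Factor | Factor Y1 | X3 Y2; Factor → X3 X3 | num; X1 → num; X2 → op; X3 → id; Y1 → X2 X1; Y2 → X1 Y3; Y3 → X2 Factor

Introduce a nonterminal for each terminal appearing in a rule of length ≥ 2: X1 → num, X2 → op, X3 → id.
Binarize each right-hand side of length ≥ 3 by chaining fresh nonterminals (Y1, Y2, …): affected rules were Expr → Factor X2 X1; Expr → X3 X1 X2 Factor.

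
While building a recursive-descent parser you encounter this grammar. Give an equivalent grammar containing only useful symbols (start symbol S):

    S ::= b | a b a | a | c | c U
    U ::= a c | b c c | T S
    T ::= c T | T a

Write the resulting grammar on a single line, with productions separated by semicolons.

S ::= b | a b a | a | c | c U; U ::= a c | b c c

Generating nonterminals: {S, U}.
Reachable from S after that: {S, U}.
Removed useless symbols: {T} and every production mentioning them.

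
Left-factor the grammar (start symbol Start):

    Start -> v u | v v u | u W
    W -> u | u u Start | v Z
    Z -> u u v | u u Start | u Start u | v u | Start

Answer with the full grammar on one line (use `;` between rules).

Start has alternatives sharing prefix 'v': factor to Start → v Start1 with Start1 → u | v u.
W has alternatives sharing prefix 'u': factor to W → u W1 with W1 → ε | u Start.
Z has alternatives sharing prefix 'u': factor to Z → u Z1 with Z1 → u v | u Start | Start u.
Z1 has alternatives sharing prefix 'u': factor to Z1 → u Z11 with Z11 → v | Start.

Start -> u W | v Start1; W -> v Z | u W1; Z -> v u | Start | u Z1; Start1 -> u | v u; W1 -> eps | u Start; Z1 -> Start u | u Z11; Z11 -> v | Start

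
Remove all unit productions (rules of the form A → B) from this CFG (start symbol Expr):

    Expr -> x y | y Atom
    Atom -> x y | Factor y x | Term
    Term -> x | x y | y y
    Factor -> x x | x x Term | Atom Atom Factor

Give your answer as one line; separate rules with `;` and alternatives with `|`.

Unit pairs: Atom ⇒* {Term}.
For each unit pair (A, B), copy every non-unit production of B to A, then drop all unit productions.

Expr -> x y | y Atom; Atom -> x | x y | y y | Factor y x; Term -> x | x y | y y; Factor -> x x | x x Term | Atom Atom Factor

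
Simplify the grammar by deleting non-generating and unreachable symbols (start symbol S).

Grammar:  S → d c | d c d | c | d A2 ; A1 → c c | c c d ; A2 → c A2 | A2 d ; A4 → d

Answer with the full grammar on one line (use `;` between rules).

S → d c | d c d | c

Generating nonterminals: {A1, A4, S}.
Reachable from S after that: {S}.
Removed useless symbols: {A1, A2, A4} and every production mentioning them.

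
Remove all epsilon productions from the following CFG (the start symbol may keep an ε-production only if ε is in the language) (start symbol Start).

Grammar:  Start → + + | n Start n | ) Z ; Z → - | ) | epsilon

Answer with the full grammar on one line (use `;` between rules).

Start → + + | n Start n | ) Z | ); Z → - | )

The nullable symbols are {Z}.
ε ∉ L(G), so no ε-production is kept.
Add the nullable-subset variants: Start → ) Z gives ) Z | ).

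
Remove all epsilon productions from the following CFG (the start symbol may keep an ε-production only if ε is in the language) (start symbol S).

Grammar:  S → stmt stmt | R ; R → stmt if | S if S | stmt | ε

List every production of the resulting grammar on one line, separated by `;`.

S → stmt stmt | R | ε; R → stmt if | S if S | S if | if S | if | stmt

The nullable symbols are {R, S}.
ε ∈ L(G) since S is nullable, so keep S → ε.
Expand every rule over subsets of its nullable positions: R → S if S gives S if S | S if | if S | if.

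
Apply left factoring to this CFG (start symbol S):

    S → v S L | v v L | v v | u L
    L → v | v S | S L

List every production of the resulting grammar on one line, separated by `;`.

S → u L | v S'; L → S L | v L'; S' → S L | v S''; L' → ε | S; S'' → L | ε

S has alternatives sharing prefix 'v': factor to S → v S' with S' → S L | v L | v.
L has alternatives sharing prefix 'v': factor to L → v L' with L' → ε | S.
S' has alternatives sharing prefix 'v': factor to S' → v S'' with S'' → L | ε.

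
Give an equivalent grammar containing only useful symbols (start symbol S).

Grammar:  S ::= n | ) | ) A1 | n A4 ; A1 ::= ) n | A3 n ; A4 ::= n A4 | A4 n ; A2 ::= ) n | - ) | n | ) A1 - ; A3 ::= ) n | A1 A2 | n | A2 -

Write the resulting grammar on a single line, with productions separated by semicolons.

Generating nonterminals: {A1, A2, A3, S}.
Reachable from S after that: {A1, A2, A3, S}.
Removed useless symbols: {A4} and every production mentioning them.

S ::= n | ) | ) A1; A1 ::= ) n | A3 n; A2 ::= ) n | - ) | n | ) A1 -; A3 ::= ) n | A1 A2 | n | A2 -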